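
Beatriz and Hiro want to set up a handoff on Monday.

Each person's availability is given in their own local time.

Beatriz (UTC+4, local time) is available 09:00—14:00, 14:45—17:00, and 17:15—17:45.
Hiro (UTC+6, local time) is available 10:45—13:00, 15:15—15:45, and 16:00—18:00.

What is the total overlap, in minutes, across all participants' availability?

Beatriz → UTC: 05:00–10:00, 10:45–13:00, 13:15–13:45.
Hiro → UTC: 04:45–07:00, 09:15–09:45, 10:00–12:00.
Beatriz ∩ Hiro: 05:00–07:00, 09:15–09:45, 10:45–12:00.
Total common minutes: 120 + 30 + 75 = 225.

225 minutes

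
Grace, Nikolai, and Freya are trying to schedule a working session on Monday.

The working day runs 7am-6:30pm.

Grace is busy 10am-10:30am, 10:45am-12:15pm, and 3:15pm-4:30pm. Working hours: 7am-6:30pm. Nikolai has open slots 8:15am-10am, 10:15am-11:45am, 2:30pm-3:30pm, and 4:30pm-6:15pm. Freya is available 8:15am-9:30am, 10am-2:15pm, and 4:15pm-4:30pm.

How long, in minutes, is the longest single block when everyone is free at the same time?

75 minutes

Grace free within 07:00–18:30: 07:00–10:00, 10:30–10:45, 12:15–15:15, 16:30–18:30.
Grace ∩ Nikolai: 08:15–10:00, 10:30–10:45, 14:30–15:15, 16:30–18:15.
Grace ∩ Nikolai ∩ Freya: 08:15–09:30, 10:30–10:45.
Common window lengths: 75, 15 min; longest is 75.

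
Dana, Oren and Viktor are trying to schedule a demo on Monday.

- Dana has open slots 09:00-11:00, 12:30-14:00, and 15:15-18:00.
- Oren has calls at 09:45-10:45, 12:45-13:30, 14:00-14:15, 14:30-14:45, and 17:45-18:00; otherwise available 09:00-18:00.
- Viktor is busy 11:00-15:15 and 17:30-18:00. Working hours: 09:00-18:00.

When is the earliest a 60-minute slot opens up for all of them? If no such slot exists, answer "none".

Oren free within 09:00–18:00: 09:00–09:45, 10:45–12:45, 13:30–14:00, 14:15–14:30, 14:45–17:45.
Viktor free within 09:00–18:00: 09:00–11:00, 15:15–17:30.
Dana ∩ Oren: 09:00–09:45, 10:45–11:00, 12:30–12:45, 13:30–14:00, 15:15–17:45.
Dana ∩ Oren ∩ Viktor: 09:00–09:45, 10:45–11:00, 15:15–17:30.
Windows ≥ 60 min: 15:15–17:30.
Earliest such window starts at 15:15.

15:15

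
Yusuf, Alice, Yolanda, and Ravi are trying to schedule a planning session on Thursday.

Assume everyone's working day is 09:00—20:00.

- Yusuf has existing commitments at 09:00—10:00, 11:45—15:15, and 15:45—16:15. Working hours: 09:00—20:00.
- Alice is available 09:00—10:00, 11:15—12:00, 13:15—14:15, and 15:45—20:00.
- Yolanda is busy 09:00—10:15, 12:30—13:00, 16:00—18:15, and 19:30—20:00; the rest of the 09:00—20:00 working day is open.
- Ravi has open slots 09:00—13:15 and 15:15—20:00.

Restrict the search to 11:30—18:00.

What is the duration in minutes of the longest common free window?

Yusuf free within 09:00–20:00: 10:00–11:45, 15:15–15:45, 16:15–20:00.
Yolanda free within 09:00–20:00: 10:15–12:30, 13:00–16:00, 18:15–19:30.
Yusuf ∩ Alice: 11:15–11:45, 16:15–20:00.
Yusuf ∩ Alice ∩ Yolanda: 11:15–11:45, 18:15–19:30.
Yusuf ∩ Alice ∩ Yolanda ∩ Ravi: 11:15–11:45, 18:15–19:30.
Restricted to 11:30–18:00: 11:30–11:45.
Single common window of 15 minutes.

15 minutes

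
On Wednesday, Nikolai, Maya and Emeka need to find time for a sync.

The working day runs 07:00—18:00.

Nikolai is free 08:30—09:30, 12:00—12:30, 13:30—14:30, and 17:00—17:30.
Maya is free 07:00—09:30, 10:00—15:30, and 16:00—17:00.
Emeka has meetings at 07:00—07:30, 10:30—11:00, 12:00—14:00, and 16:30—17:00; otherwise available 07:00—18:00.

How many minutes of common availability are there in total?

Emeka free within 07:00–18:00: 07:30–10:30, 11:00–12:00, 14:00–16:30, 17:00–18:00.
Nikolai ∩ Maya: 08:30–09:30, 12:00–12:30, 13:30–14:30.
Nikolai ∩ Maya ∩ Emeka: 08:30–09:30, 14:00–14:30.
Total common minutes: 60 + 30 = 90.

90 minutes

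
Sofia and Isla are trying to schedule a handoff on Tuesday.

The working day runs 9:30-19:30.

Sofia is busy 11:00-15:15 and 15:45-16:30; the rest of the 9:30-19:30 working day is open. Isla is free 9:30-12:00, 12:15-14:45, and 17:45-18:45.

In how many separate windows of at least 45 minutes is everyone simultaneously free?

2

Sofia free within 09:30–19:30: 09:30–11:00, 15:15–15:45, 16:30–19:30.
Sofia ∩ Isla: 09:30–11:00, 17:45–18:45.
Windows ≥ 45 min: 09:30–11:00, 17:45–18:45.
That's 2 windows.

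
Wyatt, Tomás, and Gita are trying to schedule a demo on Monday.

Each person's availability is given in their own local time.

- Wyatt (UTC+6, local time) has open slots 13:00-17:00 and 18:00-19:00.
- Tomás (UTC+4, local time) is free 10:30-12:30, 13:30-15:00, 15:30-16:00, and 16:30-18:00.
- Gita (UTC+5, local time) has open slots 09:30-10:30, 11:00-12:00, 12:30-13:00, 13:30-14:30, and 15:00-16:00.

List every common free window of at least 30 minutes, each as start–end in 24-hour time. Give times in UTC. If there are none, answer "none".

07:30–08:00, 10:00–11:00

Wyatt → UTC: 07:00–11:00, 12:00–13:00.
Tomás → UTC: 06:30–08:30, 09:30–11:00, 11:30–12:00, 12:30–14:00.
Gita → UTC: 04:30–05:30, 06:00–07:00, 07:30–08:00, 08:30–09:30, 10:00–11:00.
Wyatt ∩ Tomás: 07:00–08:30, 09:30–11:00, 12:30–13:00.
Wyatt ∩ Tomás ∩ Gita: 07:30–08:00, 10:00–11:00.
Windows ≥ 30 min: 07:30–08:00, 10:00–11:00.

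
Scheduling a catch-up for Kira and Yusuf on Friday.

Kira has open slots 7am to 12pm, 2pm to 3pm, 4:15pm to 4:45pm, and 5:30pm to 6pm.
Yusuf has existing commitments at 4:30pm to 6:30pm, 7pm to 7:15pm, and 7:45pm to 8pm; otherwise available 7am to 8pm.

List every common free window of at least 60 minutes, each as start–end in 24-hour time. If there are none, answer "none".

Yusuf free within 07:00–20:00: 07:00–16:30, 18:30–19:00, 19:15–19:45.
Kira ∩ Yusuf: 07:00–12:00, 14:00–15:00, 16:15–16:30.
Windows ≥ 60 min: 07:00–12:00, 14:00–15:00.

07:00–12:00, 14:00–15:00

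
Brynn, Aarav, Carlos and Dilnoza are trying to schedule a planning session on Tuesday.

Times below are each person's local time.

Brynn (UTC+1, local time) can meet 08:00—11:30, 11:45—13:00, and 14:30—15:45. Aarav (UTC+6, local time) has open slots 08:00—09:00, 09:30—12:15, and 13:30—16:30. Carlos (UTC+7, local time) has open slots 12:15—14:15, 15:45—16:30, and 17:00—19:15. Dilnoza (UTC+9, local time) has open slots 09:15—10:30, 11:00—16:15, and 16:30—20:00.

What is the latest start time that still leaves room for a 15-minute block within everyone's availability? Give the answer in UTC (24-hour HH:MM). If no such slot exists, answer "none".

10:15

Brynn → UTC: 07:00–10:30, 10:45–12:00, 13:30–14:45.
Aarav → UTC: 02:00–03:00, 03:30–06:15, 07:30–10:30.
Carlos → UTC: 05:15–07:15, 08:45–09:30, 10:00–12:15.
Dilnoza → UTC: 00:15–01:30, 02:00–07:15, 07:30–11:00.
Brynn ∩ Aarav: 07:30–10:30.
Brynn ∩ Aarav ∩ Carlos: 08:45–09:30, 10:00–10:30.
Brynn ∩ Aarav ∩ Carlos ∩ Dilnoza: 08:45–09:30, 10:00–10:30.
Windows ≥ 15 min: 08:45–09:30, 10:00–10:30.
Latest start in the last window 10:00–10:30 is 10:30 − 15 min = 10:15.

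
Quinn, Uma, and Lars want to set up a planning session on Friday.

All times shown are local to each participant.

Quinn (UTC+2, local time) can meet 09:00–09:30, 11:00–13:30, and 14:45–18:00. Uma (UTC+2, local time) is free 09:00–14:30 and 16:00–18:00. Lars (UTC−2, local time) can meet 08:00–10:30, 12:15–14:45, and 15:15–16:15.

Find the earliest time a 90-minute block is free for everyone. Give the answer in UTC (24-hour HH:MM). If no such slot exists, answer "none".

Quinn → UTC: 07:00–07:30, 09:00–11:30, 12:45–16:00.
Uma → UTC: 07:00–12:30, 14:00–16:00.
Lars → UTC: 10:00–12:30, 14:15–16:45, 17:15–18:15.
Quinn ∩ Uma: 07:00–07:30, 09:00–11:30, 14:00–16:00.
Quinn ∩ Uma ∩ Lars: 10:00–11:30, 14:15–16:00.
Windows ≥ 90 min: 10:00–11:30, 14:15–16:00.
Earliest such window starts at 10:00.

10:00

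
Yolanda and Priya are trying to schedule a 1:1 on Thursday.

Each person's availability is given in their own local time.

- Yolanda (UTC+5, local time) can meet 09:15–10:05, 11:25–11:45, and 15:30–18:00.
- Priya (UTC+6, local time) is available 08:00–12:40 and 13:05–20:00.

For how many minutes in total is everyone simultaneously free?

215 minutes

Yolanda → UTC: 04:15–05:05, 06:25–06:45, 10:30–13:00.
Priya → UTC: 02:00–06:40, 07:05–14:00.
Yolanda ∩ Priya: 04:15–05:05, 06:25–06:40, 10:30–13:00.
Total common minutes: 50 + 15 + 150 = 215.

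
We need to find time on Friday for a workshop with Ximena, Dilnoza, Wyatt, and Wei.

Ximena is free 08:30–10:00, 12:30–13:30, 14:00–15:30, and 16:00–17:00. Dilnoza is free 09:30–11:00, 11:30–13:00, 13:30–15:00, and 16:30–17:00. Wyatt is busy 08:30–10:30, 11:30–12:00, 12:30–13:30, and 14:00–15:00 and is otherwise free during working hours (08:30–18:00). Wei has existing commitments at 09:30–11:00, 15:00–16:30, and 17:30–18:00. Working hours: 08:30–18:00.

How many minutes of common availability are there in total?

Wyatt free within 08:30–18:00: 10:30–11:30, 12:00–12:30, 13:30–14:00, 15:00–18:00.
Wei free within 08:30–18:00: 08:30–09:30, 11:00–15:00, 16:30–17:30.
Ximena ∩ Dilnoza: 09:30–10:00, 12:30–13:00, 14:00–15:00, 16:30–17:00.
Ximena ∩ Dilnoza ∩ Wyatt: 16:30–17:00.
Ximena ∩ Dilnoza ∩ Wyatt ∩ Wei: 16:30–17:00.
Total common minutes: 30.

30 minutes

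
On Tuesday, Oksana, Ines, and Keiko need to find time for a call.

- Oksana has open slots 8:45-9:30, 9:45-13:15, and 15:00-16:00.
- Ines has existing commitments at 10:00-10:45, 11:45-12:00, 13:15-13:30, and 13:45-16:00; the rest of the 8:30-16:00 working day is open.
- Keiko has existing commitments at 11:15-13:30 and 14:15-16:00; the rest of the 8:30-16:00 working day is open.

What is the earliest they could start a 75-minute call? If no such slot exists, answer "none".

none

Ines free within 08:30–16:00: 08:30–10:00, 10:45–11:45, 12:00–13:15, 13:30–13:45.
Keiko free within 08:30–16:00: 08:30–11:15, 13:30–14:15.
Oksana ∩ Ines: 08:45–09:30, 09:45–10:00, 10:45–11:45, 12:00–13:15.
Oksana ∩ Ines ∩ Keiko: 08:45–09:30, 09:45–10:00, 10:45–11:15.
Windows ≥ 75 min: (none).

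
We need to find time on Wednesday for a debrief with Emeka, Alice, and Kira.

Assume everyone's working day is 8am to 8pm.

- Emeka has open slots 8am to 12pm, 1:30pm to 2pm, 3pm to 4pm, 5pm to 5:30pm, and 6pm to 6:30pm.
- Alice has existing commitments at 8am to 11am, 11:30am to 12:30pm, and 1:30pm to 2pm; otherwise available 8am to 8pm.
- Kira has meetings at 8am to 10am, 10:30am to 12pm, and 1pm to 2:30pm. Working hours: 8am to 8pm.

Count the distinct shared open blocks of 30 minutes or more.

3

Alice free within 08:00–20:00: 11:00–11:30, 12:30–13:30, 14:00–20:00.
Kira free within 08:00–20:00: 10:00–10:30, 12:00–13:00, 14:30–20:00.
Emeka ∩ Alice: 11:00–11:30, 15:00–16:00, 17:00–17:30, 18:00–18:30.
Emeka ∩ Alice ∩ Kira: 15:00–16:00, 17:00–17:30, 18:00–18:30.
Windows ≥ 30 min: 15:00–16:00, 17:00–17:30, 18:00–18:30.
That's 3 windows.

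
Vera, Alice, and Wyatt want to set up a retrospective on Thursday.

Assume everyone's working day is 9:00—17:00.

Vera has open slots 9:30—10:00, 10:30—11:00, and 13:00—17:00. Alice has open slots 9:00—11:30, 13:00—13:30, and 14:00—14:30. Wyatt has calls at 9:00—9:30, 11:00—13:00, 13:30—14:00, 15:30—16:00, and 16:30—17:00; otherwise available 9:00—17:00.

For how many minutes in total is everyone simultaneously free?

120 minutes

Wyatt free within 09:00–17:00: 09:30–11:00, 13:00–13:30, 14:00–15:30, 16:00–16:30.
Vera ∩ Alice: 09:30–10:00, 10:30–11:00, 13:00–13:30, 14:00–14:30.
Vera ∩ Alice ∩ Wyatt: 09:30–10:00, 10:30–11:00, 13:00–13:30, 14:00–14:30.
Total common minutes: 30 + 30 + 30 + 30 = 120.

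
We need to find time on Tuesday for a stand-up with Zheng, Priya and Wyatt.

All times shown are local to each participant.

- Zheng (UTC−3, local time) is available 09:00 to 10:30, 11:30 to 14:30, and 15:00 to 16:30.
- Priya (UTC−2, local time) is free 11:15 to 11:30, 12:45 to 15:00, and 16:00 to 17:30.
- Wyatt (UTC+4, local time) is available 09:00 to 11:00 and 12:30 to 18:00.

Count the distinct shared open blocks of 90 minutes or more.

Zheng → UTC: 12:00–13:30, 14:30–17:30, 18:00–19:30.
Priya → UTC: 13:15–13:30, 14:45–17:00, 18:00–19:30.
Wyatt → UTC: 05:00–07:00, 08:30–14:00.
Zheng ∩ Priya: 13:15–13:30, 14:45–17:00, 18:00–19:30.
Zheng ∩ Priya ∩ Wyatt: 13:15–13:30.
Windows ≥ 90 min: (none).
That's 0 windows.

0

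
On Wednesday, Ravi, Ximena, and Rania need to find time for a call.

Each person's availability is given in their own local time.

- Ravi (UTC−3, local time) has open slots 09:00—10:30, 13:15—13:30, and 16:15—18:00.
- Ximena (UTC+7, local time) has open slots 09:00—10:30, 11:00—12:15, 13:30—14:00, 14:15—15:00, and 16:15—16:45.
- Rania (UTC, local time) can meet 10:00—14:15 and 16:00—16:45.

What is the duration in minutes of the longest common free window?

Ravi → UTC: 12:00–13:30, 16:15–16:30, 19:15–21:00.
Ximena → UTC: 02:00–03:30, 04:00–05:15, 06:30–07:00, 07:15–08:00, 09:15–09:45.
Rania → UTC: 10:00–14:15, 16:00–16:45.
Ravi ∩ Ximena: (none).
Ravi ∩ Ximena ∩ Rania: (none).
No common window.

0 minutes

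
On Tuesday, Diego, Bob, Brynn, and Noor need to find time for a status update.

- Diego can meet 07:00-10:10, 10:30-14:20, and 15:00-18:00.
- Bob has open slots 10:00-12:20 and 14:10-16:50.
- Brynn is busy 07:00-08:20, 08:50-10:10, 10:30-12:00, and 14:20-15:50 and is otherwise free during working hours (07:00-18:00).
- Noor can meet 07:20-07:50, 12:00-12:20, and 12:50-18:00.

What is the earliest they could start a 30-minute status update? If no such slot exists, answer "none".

Brynn free within 07:00–18:00: 08:20–08:50, 10:10–10:30, 12:00–14:20, 15:50–18:00.
Diego ∩ Bob: 10:00–10:10, 10:30–12:20, 14:10–14:20, 15:00–16:50.
Diego ∩ Bob ∩ Brynn: 12:00–12:20, 14:10–14:20, 15:50–16:50.
Diego ∩ Bob ∩ Brynn ∩ Noor: 12:00–12:20, 14:10–14:20, 15:50–16:50.
Windows ≥ 30 min: 15:50–16:50.
Earliest such window starts at 15:50.

15:50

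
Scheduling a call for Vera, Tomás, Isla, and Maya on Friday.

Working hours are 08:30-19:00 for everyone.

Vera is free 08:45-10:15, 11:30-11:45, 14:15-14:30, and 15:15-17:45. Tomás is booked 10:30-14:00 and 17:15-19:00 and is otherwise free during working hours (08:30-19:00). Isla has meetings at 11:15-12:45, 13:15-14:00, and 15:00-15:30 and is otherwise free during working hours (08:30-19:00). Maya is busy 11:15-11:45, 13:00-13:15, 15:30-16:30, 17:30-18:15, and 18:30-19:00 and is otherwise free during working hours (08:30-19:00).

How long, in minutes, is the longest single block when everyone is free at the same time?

90 minutes

Tomás free within 08:30–19:00: 08:30–10:30, 14:00–17:15.
Isla free within 08:30–19:00: 08:30–11:15, 12:45–13:15, 14:00–15:00, 15:30–19:00.
Maya free within 08:30–19:00: 08:30–11:15, 11:45–13:00, 13:15–15:30, 16:30–17:30, 18:15–18:30.
Vera ∩ Tomás: 08:45–10:15, 14:15–14:30, 15:15–17:15.
Vera ∩ Tomás ∩ Isla: 08:45–10:15, 14:15–14:30, 15:30–17:15.
Vera ∩ Tomás ∩ Isla ∩ Maya: 08:45–10:15, 14:15–14:30, 16:30–17:15.
Common window lengths: 90, 15, 45 min; longest is 90.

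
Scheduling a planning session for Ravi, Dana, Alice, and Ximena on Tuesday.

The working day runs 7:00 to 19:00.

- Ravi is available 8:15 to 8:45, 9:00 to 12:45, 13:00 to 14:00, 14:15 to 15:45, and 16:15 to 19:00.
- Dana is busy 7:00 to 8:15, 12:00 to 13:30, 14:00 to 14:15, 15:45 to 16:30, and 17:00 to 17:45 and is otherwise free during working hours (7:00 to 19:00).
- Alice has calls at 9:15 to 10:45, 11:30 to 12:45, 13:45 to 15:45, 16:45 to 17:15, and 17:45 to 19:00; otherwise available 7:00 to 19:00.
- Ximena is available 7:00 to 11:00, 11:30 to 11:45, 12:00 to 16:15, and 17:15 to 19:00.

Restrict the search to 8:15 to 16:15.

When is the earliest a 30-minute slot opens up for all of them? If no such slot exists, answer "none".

08:15

Dana free within 07:00–19:00: 08:15–12:00, 13:30–14:00, 14:15–15:45, 16:30–17:00, 17:45–19:00.
Alice free within 07:00–19:00: 07:00–09:15, 10:45–11:30, 12:45–13:45, 15:45–16:45, 17:15–17:45.
Ravi ∩ Dana: 08:15–08:45, 09:00–12:00, 13:30–14:00, 14:15–15:45, 16:30–17:00, 17:45–19:00.
Ravi ∩ Dana ∩ Alice: 08:15–08:45, 09:00–09:15, 10:45–11:30, 13:30–13:45, 16:30–16:45.
Ravi ∩ Dana ∩ Alice ∩ Ximena: 08:15–08:45, 09:00–09:15, 10:45–11:00, 13:30–13:45.
Restricted to 08:15–16:15: 08:15–08:45, 09:00–09:15, 10:45–11:00, 13:30–13:45.
Windows ≥ 30 min: 08:15–08:45.
Earliest such window starts at 08:15.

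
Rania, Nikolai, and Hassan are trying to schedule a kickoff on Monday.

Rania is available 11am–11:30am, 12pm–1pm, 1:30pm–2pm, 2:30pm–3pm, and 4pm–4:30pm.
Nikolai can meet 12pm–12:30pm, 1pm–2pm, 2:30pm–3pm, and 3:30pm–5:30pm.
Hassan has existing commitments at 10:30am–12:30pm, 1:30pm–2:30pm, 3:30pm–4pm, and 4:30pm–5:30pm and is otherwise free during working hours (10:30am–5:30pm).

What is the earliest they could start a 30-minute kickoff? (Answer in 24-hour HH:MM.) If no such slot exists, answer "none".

Hassan free within 10:30–17:30: 12:30–13:30, 14:30–15:30, 16:00–16:30.
Rania ∩ Nikolai: 12:00–12:30, 13:30–14:00, 14:30–15:00, 16:00–16:30.
Rania ∩ Nikolai ∩ Hassan: 14:30–15:00, 16:00–16:30.
Windows ≥ 30 min: 14:30–15:00, 16:00–16:30.
Earliest such window starts at 14:30.

14:30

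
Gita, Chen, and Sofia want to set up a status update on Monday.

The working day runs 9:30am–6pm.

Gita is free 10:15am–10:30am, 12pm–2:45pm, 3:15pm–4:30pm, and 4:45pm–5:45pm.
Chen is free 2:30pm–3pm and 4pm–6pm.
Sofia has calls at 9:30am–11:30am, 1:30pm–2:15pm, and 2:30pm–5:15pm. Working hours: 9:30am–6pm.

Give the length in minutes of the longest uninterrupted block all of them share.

30 minutes

Sofia free within 09:30–18:00: 11:30–13:30, 14:15–14:30, 17:15–18:00.
Gita ∩ Chen: 14:30–14:45, 16:00–16:30, 16:45–17:45.
Gita ∩ Chen ∩ Sofia: 17:15–17:45.
Single common window of 30 minutes.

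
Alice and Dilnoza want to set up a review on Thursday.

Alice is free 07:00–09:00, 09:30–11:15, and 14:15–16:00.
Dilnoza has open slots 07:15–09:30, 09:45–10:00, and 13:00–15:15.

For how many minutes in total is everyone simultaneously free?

Alice ∩ Dilnoza: 07:15–09:00, 09:45–10:00, 14:15–15:15.
Total common minutes: 105 + 15 + 60 = 180.

180 minutes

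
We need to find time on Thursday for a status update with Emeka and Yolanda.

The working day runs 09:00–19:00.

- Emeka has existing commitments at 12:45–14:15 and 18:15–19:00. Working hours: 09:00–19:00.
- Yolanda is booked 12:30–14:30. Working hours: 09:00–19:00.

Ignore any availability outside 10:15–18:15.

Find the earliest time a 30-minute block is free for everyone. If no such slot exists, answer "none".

10:15

Emeka free within 09:00–19:00: 09:00–12:45, 14:15–18:15.
Yolanda free within 09:00–19:00: 09:00–12:30, 14:30–19:00.
Emeka ∩ Yolanda: 09:00–12:30, 14:30–18:15.
Restricted to 10:15–18:15: 10:15–12:30, 14:30–18:15.
Windows ≥ 30 min: 10:15–12:30, 14:30–18:15.
Earliest such window starts at 10:15.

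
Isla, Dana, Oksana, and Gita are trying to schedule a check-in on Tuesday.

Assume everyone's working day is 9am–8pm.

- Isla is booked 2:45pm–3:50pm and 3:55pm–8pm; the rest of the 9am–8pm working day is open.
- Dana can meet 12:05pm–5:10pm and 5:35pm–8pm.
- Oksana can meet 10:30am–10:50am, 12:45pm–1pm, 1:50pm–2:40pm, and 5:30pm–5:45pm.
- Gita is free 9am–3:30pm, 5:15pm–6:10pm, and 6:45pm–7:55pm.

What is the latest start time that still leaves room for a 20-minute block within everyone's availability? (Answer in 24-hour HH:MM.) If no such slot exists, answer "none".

14:20

Isla free within 09:00–20:00: 09:00–14:45, 15:50–15:55.
Isla ∩ Dana: 12:05–14:45, 15:50–15:55.
Isla ∩ Dana ∩ Oksana: 12:45–13:00, 13:50–14:40.
Isla ∩ Dana ∩ Oksana ∩ Gita: 12:45–13:00, 13:50–14:40.
Windows ≥ 20 min: 13:50–14:40.
Latest start in the last window 13:50–14:40 is 14:40 − 20 min = 14:20.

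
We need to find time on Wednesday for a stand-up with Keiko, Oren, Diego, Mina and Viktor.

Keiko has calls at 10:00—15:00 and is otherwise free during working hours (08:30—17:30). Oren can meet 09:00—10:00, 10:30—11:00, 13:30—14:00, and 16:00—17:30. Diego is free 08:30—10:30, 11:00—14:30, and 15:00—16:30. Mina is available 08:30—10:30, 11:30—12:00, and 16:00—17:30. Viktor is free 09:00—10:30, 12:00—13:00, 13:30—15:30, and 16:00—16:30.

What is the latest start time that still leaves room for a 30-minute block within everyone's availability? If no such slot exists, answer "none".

16:00

Keiko free within 08:30–17:30: 08:30–10:00, 15:00–17:30.
Keiko ∩ Oren: 09:00–10:00, 16:00–17:30.
Keiko ∩ Oren ∩ Diego: 09:00–10:00, 16:00–16:30.
Keiko ∩ Oren ∩ Diego ∩ Mina: 09:00–10:00, 16:00–16:30.
Keiko ∩ Oren ∩ Diego ∩ Mina ∩ Viktor: 09:00–10:00, 16:00–16:30.
Windows ≥ 30 min: 09:00–10:00, 16:00–16:30.
Latest start in the last window 16:00–16:30 is 16:30 − 30 min = 16:00.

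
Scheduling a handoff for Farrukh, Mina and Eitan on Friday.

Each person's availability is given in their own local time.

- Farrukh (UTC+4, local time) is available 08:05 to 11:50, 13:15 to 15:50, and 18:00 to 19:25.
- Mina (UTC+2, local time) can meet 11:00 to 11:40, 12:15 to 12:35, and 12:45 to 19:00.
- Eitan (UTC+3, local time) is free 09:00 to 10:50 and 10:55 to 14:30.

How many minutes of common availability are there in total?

Farrukh → UTC: 04:05–07:50, 09:15–11:50, 14:00–15:25.
Mina → UTC: 09:00–09:40, 10:15–10:35, 10:45–17:00.
Eitan → UTC: 06:00–07:50, 07:55–11:30.
Farrukh ∩ Mina: 09:15–09:40, 10:15–10:35, 10:45–11:50, 14:00–15:25.
Farrukh ∩ Mina ∩ Eitan: 09:15–09:40, 10:15–10:35, 10:45–11:30.
Total common minutes: 25 + 20 + 45 = 90.

90 minutes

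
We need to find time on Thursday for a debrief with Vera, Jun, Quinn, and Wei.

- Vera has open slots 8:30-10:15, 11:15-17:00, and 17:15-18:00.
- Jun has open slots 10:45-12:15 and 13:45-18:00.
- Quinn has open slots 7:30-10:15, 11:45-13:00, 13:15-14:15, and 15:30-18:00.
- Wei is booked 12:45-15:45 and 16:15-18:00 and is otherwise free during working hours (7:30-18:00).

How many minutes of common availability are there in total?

Wei free within 07:30–18:00: 07:30–12:45, 15:45–16:15.
Vera ∩ Jun: 11:15–12:15, 13:45–17:00, 17:15–18:00.
Vera ∩ Jun ∩ Quinn: 11:45–12:15, 13:45–14:15, 15:30–17:00, 17:15–18:00.
Vera ∩ Jun ∩ Quinn ∩ Wei: 11:45–12:15, 15:45–16:15.
Total common minutes: 30 + 30 = 60.

60 minutes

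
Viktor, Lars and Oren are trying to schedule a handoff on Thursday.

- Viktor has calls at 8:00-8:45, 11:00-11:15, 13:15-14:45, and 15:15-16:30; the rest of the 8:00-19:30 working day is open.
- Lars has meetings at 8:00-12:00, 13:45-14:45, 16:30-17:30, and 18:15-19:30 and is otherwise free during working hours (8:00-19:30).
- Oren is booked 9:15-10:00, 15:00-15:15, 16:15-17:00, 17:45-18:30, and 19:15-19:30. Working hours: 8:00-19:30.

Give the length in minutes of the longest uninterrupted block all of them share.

75 minutes

Viktor free within 08:00–19:30: 08:45–11:00, 11:15–13:15, 14:45–15:15, 16:30–19:30.
Lars free within 08:00–19:30: 12:00–13:45, 14:45–16:30, 17:30–18:15.
Oren free within 08:00–19:30: 08:00–09:15, 10:00–15:00, 15:15–16:15, 17:00–17:45, 18:30–19:15.
Viktor ∩ Lars: 12:00–13:15, 14:45–15:15, 17:30–18:15.
Viktor ∩ Lars ∩ Oren: 12:00–13:15, 14:45–15:00, 17:30–17:45.
Common window lengths: 75, 15, 15 min; longest is 75.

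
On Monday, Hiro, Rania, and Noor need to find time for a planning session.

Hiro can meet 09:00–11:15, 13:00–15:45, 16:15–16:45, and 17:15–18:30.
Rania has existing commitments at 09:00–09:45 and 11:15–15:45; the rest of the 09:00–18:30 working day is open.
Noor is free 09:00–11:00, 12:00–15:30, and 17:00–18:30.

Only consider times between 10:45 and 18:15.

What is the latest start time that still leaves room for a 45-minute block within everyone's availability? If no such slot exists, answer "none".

Rania free within 09:00–18:30: 09:45–11:15, 15:45–18:30.
Hiro ∩ Rania: 09:45–11:15, 16:15–16:45, 17:15–18:30.
Hiro ∩ Rania ∩ Noor: 09:45–11:00, 17:15–18:30.
Restricted to 10:45–18:15: 10:45–11:00, 17:15–18:15.
Windows ≥ 45 min: 17:15–18:15.
Latest start in the last window 17:15–18:15 is 18:15 − 45 min = 17:30.

17:30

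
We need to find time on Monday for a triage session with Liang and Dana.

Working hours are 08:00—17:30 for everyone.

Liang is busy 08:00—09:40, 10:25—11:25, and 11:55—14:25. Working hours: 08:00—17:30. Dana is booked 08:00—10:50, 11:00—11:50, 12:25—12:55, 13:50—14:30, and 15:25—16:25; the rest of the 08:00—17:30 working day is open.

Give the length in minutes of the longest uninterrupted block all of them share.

65 minutes

Liang free within 08:00–17:30: 09:40–10:25, 11:25–11:55, 14:25–17:30.
Dana free within 08:00–17:30: 10:50–11:00, 11:50–12:25, 12:55–13:50, 14:30–15:25, 16:25–17:30.
Liang ∩ Dana: 11:50–11:55, 14:30–15:25, 16:25–17:30.
Common window lengths: 5, 55, 65 min; longest is 65.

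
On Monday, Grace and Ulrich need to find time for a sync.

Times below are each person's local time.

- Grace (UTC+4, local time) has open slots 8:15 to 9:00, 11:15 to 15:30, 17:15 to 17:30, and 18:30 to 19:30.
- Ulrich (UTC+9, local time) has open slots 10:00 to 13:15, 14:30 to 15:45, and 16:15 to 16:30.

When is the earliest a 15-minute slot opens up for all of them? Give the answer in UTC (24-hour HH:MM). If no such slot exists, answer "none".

07:15

Grace → UTC: 04:15–05:00, 07:15–11:30, 13:15–13:30, 14:30–15:30.
Ulrich → UTC: 01:00–04:15, 05:30–06:45, 07:15–07:30.
Grace ∩ Ulrich: 07:15–07:30.
Windows ≥ 15 min: 07:15–07:30.
Earliest such window starts at 07:15.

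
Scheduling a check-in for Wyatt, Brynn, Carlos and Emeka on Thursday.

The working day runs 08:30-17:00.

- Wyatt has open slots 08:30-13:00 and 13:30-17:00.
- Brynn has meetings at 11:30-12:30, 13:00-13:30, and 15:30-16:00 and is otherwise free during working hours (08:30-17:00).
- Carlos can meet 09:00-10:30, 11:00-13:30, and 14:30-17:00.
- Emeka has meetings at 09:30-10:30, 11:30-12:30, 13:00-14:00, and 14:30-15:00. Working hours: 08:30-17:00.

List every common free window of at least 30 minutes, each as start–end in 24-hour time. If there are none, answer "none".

Brynn free within 08:30–17:00: 08:30–11:30, 12:30–13:00, 13:30–15:30, 16:00–17:00.
Emeka free within 08:30–17:00: 08:30–09:30, 10:30–11:30, 12:30–13:00, 14:00–14:30, 15:00–17:00.
Wyatt ∩ Brynn: 08:30–11:30, 12:30–13:00, 13:30–15:30, 16:00–17:00.
Wyatt ∩ Brynn ∩ Carlos: 09:00–10:30, 11:00–11:30, 12:30–13:00, 14:30–15:30, 16:00–17:00.
Wyatt ∩ Brynn ∩ Carlos ∩ Emeka: 09:00–09:30, 11:00–11:30, 12:30–13:00, 15:00–15:30, 16:00–17:00.
Windows ≥ 30 min: 09:00–09:30, 11:00–11:30, 12:30–13:00, 15:00–15:30, 16:00–17:00.

09:00–09:30, 11:00–11:30, 12:30–13:00, 15:00–15:30, 16:00–17:00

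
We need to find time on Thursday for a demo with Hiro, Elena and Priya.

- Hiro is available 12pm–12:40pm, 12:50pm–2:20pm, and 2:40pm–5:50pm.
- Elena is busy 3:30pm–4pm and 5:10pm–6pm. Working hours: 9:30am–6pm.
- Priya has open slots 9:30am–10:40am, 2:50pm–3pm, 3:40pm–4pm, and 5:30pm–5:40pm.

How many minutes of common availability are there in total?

10 minutes

Elena free within 09:30–18:00: 09:30–15:30, 16:00–17:10.
Hiro ∩ Elena: 12:00–12:40, 12:50–14:20, 14:40–15:30, 16:00–17:10.
Hiro ∩ Elena ∩ Priya: 14:50–15:00.
Total common minutes: 10.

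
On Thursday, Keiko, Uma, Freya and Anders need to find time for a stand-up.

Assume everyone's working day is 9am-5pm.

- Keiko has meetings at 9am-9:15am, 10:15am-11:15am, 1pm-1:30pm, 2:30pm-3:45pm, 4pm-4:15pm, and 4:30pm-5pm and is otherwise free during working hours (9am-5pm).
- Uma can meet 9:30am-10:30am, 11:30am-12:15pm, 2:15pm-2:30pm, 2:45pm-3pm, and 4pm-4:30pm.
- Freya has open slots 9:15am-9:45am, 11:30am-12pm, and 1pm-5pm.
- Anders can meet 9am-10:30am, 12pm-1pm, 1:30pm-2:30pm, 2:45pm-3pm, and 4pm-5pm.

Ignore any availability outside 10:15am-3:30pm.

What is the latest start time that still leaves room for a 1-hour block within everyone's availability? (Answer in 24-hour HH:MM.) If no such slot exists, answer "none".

none

Keiko free within 09:00–17:00: 09:15–10:15, 11:15–13:00, 13:30–14:30, 15:45–16:00, 16:15–16:30.
Keiko ∩ Uma: 09:30–10:15, 11:30–12:15, 14:15–14:30, 16:15–16:30.
Keiko ∩ Uma ∩ Freya: 09:30–09:45, 11:30–12:00, 14:15–14:30, 16:15–16:30.
Keiko ∩ Uma ∩ Freya ∩ Anders: 09:30–09:45, 14:15–14:30, 16:15–16:30.
Restricted to 10:15–15:30: 14:15–14:30.
Windows ≥ 60 min: (none).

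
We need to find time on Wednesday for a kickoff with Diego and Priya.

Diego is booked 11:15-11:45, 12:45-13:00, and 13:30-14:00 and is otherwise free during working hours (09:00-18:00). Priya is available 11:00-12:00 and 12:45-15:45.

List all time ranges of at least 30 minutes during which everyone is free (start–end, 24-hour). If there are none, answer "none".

Diego free within 09:00–18:00: 09:00–11:15, 11:45–12:45, 13:00–13:30, 14:00–18:00.
Diego ∩ Priya: 11:00–11:15, 11:45–12:00, 13:00–13:30, 14:00–15:45.
Windows ≥ 30 min: 13:00–13:30, 14:00–15:45.

13:00–13:30, 14:00–15:45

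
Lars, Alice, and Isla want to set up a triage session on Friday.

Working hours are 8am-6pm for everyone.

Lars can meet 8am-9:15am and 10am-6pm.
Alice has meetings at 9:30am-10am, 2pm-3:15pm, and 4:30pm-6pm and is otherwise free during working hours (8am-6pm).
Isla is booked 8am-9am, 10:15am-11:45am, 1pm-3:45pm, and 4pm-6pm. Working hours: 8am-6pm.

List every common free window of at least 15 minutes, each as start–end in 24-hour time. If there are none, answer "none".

09:00–09:15, 10:00–10:15, 11:45–13:00, 15:45–16:00

Alice free within 08:00–18:00: 08:00–09:30, 10:00–14:00, 15:15–16:30.
Isla free within 08:00–18:00: 09:00–10:15, 11:45–13:00, 15:45–16:00.
Lars ∩ Alice: 08:00–09:15, 10:00–14:00, 15:15–16:30.
Lars ∩ Alice ∩ Isla: 09:00–09:15, 10:00–10:15, 11:45–13:00, 15:45–16:00.
Windows ≥ 15 min: 09:00–09:15, 10:00–10:15, 11:45–13:00, 15:45–16:00.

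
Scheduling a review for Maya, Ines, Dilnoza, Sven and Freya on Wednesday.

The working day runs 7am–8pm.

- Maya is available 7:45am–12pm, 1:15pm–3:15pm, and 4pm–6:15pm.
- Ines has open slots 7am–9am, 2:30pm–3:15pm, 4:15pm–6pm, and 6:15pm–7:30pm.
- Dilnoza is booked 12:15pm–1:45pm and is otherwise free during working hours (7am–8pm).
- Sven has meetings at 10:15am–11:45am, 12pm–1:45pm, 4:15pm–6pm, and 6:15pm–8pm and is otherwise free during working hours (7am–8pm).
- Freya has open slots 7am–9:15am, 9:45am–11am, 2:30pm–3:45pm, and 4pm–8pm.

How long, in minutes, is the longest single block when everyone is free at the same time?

Dilnoza free within 07:00–20:00: 07:00–12:15, 13:45–20:00.
Sven free within 07:00–20:00: 07:00–10:15, 11:45–12:00, 13:45–16:15, 18:00–18:15.
Maya ∩ Ines: 07:45–09:00, 14:30–15:15, 16:15–18:00.
Maya ∩ Ines ∩ Dilnoza: 07:45–09:00, 14:30–15:15, 16:15–18:00.
Maya ∩ Ines ∩ Dilnoza ∩ Sven: 07:45–09:00, 14:30–15:15.
Maya ∩ Ines ∩ Dilnoza ∩ Sven ∩ Freya: 07:45–09:00, 14:30–15:15.
Common window lengths: 75, 45 min; longest is 75.

75 minutes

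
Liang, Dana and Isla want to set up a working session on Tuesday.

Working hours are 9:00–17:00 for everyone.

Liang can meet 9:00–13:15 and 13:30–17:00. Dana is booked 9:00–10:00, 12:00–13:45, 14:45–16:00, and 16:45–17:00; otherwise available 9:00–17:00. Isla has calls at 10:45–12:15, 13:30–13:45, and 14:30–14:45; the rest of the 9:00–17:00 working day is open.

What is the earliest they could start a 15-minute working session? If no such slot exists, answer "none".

10:00

Dana free within 09:00–17:00: 10:00–12:00, 13:45–14:45, 16:00–16:45.
Isla free within 09:00–17:00: 09:00–10:45, 12:15–13:30, 13:45–14:30, 14:45–17:00.
Liang ∩ Dana: 10:00–12:00, 13:45–14:45, 16:00–16:45.
Liang ∩ Dana ∩ Isla: 10:00–10:45, 13:45–14:30, 16:00–16:45.
Windows ≥ 15 min: 10:00–10:45, 13:45–14:30, 16:00–16:45.
Earliest such window starts at 10:00.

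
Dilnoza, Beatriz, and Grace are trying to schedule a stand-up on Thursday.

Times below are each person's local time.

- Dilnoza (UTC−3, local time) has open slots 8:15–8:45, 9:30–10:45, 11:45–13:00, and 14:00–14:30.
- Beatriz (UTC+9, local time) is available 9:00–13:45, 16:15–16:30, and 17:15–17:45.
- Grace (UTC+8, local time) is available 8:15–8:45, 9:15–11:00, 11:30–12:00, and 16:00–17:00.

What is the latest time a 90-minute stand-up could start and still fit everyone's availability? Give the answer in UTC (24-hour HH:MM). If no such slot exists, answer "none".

none

Dilnoza → UTC: 11:15–11:45, 12:30–13:45, 14:45–16:00, 17:00–17:30.
Beatriz → UTC: 00:00–04:45, 07:15–07:30, 08:15–08:45.
Grace → UTC: 00:15–00:45, 01:15–03:00, 03:30–04:00, 08:00–09:00.
Dilnoza ∩ Beatriz: (none).
Dilnoza ∩ Beatriz ∩ Grace: (none).
Windows ≥ 90 min: (none).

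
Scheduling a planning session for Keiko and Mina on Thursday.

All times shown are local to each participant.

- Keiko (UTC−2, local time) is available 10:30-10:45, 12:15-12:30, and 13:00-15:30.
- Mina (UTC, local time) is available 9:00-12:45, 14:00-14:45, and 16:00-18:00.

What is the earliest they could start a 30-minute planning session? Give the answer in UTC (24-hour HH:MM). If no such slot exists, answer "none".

Keiko → UTC: 12:30–12:45, 14:15–14:30, 15:00–17:30.
Mina → UTC: 09:00–12:45, 14:00–14:45, 16:00–18:00.
Keiko ∩ Mina: 12:30–12:45, 14:15–14:30, 16:00–17:30.
Windows ≥ 30 min: 16:00–17:30.
Earliest such window starts at 16:00.

16:00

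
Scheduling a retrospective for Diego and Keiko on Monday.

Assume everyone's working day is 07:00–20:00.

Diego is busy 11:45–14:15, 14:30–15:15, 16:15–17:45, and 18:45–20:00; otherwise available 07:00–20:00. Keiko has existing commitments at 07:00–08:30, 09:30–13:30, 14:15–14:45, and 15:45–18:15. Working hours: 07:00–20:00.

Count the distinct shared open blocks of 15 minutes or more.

Diego free within 07:00–20:00: 07:00–11:45, 14:15–14:30, 15:15–16:15, 17:45–18:45.
Keiko free within 07:00–20:00: 08:30–09:30, 13:30–14:15, 14:45–15:45, 18:15–20:00.
Diego ∩ Keiko: 08:30–09:30, 15:15–15:45, 18:15–18:45.
Windows ≥ 15 min: 08:30–09:30, 15:15–15:45, 18:15–18:45.
That's 3 windows.

3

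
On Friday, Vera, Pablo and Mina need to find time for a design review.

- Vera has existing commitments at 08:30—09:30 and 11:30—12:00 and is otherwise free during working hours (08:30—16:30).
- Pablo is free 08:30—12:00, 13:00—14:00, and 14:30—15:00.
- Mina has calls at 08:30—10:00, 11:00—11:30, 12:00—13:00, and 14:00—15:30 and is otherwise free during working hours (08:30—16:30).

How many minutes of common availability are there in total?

Vera free within 08:30–16:30: 09:30–11:30, 12:00–16:30.
Mina free within 08:30–16:30: 10:00–11:00, 11:30–12:00, 13:00–14:00, 15:30–16:30.
Vera ∩ Pablo: 09:30–11:30, 13:00–14:00, 14:30–15:00.
Vera ∩ Pablo ∩ Mina: 10:00–11:00, 13:00–14:00.
Total common minutes: 60 + 60 = 120.

120 minutes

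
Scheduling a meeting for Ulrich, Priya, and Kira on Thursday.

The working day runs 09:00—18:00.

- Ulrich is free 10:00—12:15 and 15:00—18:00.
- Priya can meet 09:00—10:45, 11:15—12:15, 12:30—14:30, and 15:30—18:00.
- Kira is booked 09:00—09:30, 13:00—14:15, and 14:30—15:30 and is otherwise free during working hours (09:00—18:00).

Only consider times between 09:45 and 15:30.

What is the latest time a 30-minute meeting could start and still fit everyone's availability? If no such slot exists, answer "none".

Kira free within 09:00–18:00: 09:30–13:00, 14:15–14:30, 15:30–18:00.
Ulrich ∩ Priya: 10:00–10:45, 11:15–12:15, 15:30–18:00.
Ulrich ∩ Priya ∩ Kira: 10:00–10:45, 11:15–12:15, 15:30–18:00.
Restricted to 09:45–15:30: 10:00–10:45, 11:15–12:15.
Windows ≥ 30 min: 10:00–10:45, 11:15–12:15.
Latest start in the last window 11:15–12:15 is 12:15 − 30 min = 11:45.

11:45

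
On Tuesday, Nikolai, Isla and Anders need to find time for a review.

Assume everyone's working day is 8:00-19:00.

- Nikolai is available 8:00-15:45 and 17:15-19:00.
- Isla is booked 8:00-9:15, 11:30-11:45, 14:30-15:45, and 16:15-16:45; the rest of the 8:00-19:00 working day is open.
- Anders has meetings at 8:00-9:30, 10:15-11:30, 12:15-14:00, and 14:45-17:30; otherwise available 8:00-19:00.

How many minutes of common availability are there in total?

Isla free within 08:00–19:00: 09:15–11:30, 11:45–14:30, 15:45–16:15, 16:45–19:00.
Anders free within 08:00–19:00: 09:30–10:15, 11:30–12:15, 14:00–14:45, 17:30–19:00.
Nikolai ∩ Isla: 09:15–11:30, 11:45–14:30, 17:15–19:00.
Nikolai ∩ Isla ∩ Anders: 09:30–10:15, 11:45–12:15, 14:00–14:30, 17:30–19:00.
Total common minutes: 45 + 30 + 30 + 90 = 195.

195 minutes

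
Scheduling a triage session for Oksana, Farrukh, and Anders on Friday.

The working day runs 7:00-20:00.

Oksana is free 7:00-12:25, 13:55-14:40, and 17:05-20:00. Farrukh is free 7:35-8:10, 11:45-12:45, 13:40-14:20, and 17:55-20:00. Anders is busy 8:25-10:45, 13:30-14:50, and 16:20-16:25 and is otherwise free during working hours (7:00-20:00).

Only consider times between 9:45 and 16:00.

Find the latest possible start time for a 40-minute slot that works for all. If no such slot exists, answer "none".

Anders free within 07:00–20:00: 07:00–08:25, 10:45–13:30, 14:50–16:20, 16:25–20:00.
Oksana ∩ Farrukh: 07:35–08:10, 11:45–12:25, 13:55–14:20, 17:55–20:00.
Oksana ∩ Farrukh ∩ Anders: 07:35–08:10, 11:45–12:25, 17:55–20:00.
Restricted to 09:45–16:00: 11:45–12:25.
Windows ≥ 40 min: 11:45–12:25.
Latest start in the last window 11:45–12:25 is 12:25 − 40 min = 11:45.

11:45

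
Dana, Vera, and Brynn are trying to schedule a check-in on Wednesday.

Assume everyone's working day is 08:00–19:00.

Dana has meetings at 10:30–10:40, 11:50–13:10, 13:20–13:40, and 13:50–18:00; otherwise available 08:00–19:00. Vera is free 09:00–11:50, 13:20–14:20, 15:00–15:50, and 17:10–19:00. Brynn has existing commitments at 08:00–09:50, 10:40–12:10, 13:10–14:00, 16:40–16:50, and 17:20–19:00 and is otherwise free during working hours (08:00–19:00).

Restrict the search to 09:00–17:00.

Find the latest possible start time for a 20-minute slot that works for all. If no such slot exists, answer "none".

10:10

Dana free within 08:00–19:00: 08:00–10:30, 10:40–11:50, 13:10–13:20, 13:40–13:50, 18:00–19:00.
Brynn free within 08:00–19:00: 09:50–10:40, 12:10–13:10, 14:00–16:40, 16:50–17:20.
Dana ∩ Vera: 09:00–10:30, 10:40–11:50, 13:40–13:50, 18:00–19:00.
Dana ∩ Vera ∩ Brynn: 09:50–10:30.
Restricted to 09:00–17:00: 09:50–10:30.
Windows ≥ 20 min: 09:50–10:30.
Latest start in the last window 09:50–10:30 is 10:30 − 20 min = 10:10.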